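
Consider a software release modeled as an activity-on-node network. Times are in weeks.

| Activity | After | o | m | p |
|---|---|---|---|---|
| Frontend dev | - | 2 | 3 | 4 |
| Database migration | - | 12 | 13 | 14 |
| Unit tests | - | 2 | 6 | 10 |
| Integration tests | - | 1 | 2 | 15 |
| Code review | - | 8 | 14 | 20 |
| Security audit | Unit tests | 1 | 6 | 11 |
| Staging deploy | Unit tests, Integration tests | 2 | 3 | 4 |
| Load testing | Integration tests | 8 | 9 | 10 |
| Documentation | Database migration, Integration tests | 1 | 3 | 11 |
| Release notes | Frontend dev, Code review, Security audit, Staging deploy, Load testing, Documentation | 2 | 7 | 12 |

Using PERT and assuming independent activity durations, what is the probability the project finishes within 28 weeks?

0.954

te_Frontend dev = (2 + 4·3 + 4)/6 = 18/6 = 3; σ²_Frontend dev = ((4−2)/6)² = 0.111
te_Database migration = (12 + 4·13 + 14)/6 = 78/6 = 13; σ²_Database migration = ((14−12)/6)² = 0.111
te_Unit tests = (2 + 4·6 + 10)/6 = 36/6 = 6; σ²_Unit tests = ((10−2)/6)² = 1.778
te_Integration tests = (1 + 4·2 + 15)/6 = 24/6 = 4; σ²_Integration tests = ((15−1)/6)² = 5.444
te_Code review = (8 + 4·14 + 20)/6 = 84/6 = 14; σ²_Code review = ((20−8)/6)² = 4.000
te_Security audit = (1 + 4·6 + 11)/6 = 36/6 = 6; σ²_Security audit = ((11−1)/6)² = 2.778
te_Staging deploy = (2 + 4·3 + 4)/6 = 18/6 = 3; σ²_Staging deploy = ((4−2)/6)² = 0.111
te_Load testing = (8 + 4·9 + 10)/6 = 54/6 = 9; σ²_Load testing = ((10−8)/6)² = 0.111
te_Documentation = (1 + 4·3 + 11)/6 = 24/6 = 4; σ²_Documentation = ((11−1)/6)² = 2.778
te_Release notes = (2 + 4·7 + 12)/6 = 42/6 = 7; σ²_Release notes = ((12−2)/6)² = 2.778

Forward pass:
ES_Frontend dev = 0; EF_Frontend dev = 3
ES_Database migration = 0; EF_Database migration = 13
ES_Unit tests = 0; EF_Unit tests = 6
ES_Integration tests = 0; EF_Integration tests = 4
ES_Code review = 0; EF_Code review = 14
ES_Security audit = 6; EF_Security audit = 6+6 = 12
ES_Staging deploy = max(EF_Unit tests=6, EF_Integration tests=4) = 6; EF_Staging deploy = 6+3 = 9
ES_Load testing = 4; EF_Load testing = 4+9 = 13
ES_Documentation = max(EF_Database migration=13, EF_Integration tests=4) = 13; EF_Documentation = 13+4 = 17
ES_Release notes = max(EF_Frontend dev=3, EF_Code review=14, EF_Security audit=12, EF_Staging deploy=9, EF_Load testing=13, EF_Documentation=17) = 17; EF_Release notes = 17+7 = 24
Expected project duration μ = 24 weeks. Critical path: Database migration → Documentation → Release notes.

Variance along critical path = 0.111 + 2.778 + 2.778 = 5.667; σ = √5.667 = 2.380 weeks.
Z = (28 − 24) / 2.380 = 1.680
P(T ≤ 28) = Φ(1.680) ≈ 0.954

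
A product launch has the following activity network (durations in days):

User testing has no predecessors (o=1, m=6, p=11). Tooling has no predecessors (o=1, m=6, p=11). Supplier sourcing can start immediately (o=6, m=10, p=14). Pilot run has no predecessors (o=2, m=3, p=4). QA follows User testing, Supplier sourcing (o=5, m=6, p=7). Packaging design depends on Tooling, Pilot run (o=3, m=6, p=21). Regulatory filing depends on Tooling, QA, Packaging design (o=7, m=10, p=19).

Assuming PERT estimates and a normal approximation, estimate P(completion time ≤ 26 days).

0.340

te_User testing = (1 + 4·6 + 11)/6 = 36/6 = 6; σ²_User testing = ((11−1)/6)² = 2.778
te_Tooling = (1 + 4·6 + 11)/6 = 36/6 = 6; σ²_Tooling = ((11−1)/6)² = 2.778
te_Supplier sourcing = (6 + 4·10 + 14)/6 = 60/6 = 10; σ²_Supplier sourcing = ((14−6)/6)² = 1.778
te_Pilot run = (2 + 4·3 + 4)/6 = 18/6 = 3; σ²_Pilot run = ((4−2)/6)² = 0.111
te_QA = (5 + 4·6 + 7)/6 = 36/6 = 6; σ²_QA = ((7−5)/6)² = 0.111
te_Packaging design = (3 + 4·6 + 21)/6 = 48/6 = 8; σ²_Packaging design = ((21−3)/6)² = 9.000
te_Regulatory filing = (7 + 4·10 + 19)/6 = 66/6 = 11; σ²_Regulatory filing = ((19−7)/6)² = 4.000

Forward pass:
ES_User testing = 0; EF_User testing = 6
ES_Tooling = 0; EF_Tooling = 6
ES_Supplier sourcing = 0; EF_Supplier sourcing = 10
ES_Pilot run = 0; EF_Pilot run = 3
ES_QA = max(EF_User testing=6, EF_Supplier sourcing=10) = 10; EF_QA = 10+6 = 16
ES_Packaging design = max(EF_Tooling=6, EF_Pilot run=3) = 6; EF_Packaging design = 6+8 = 14
ES_Regulatory filing = max(EF_Tooling=6, EF_QA=16, EF_Packaging design=14) = 16; EF_Regulatory filing = 16+11 = 27
Expected project duration μ = 27 days. Critical path: Supplier sourcing → QA → Regulatory filing.

Variance along critical path = 1.778 + 0.111 + 4.000 = 5.889; σ = √5.889 = 2.427 days.
Z = (26 − 27) / 2.427 = -0.412
P(T ≤ 26) = Φ(-0.412) ≈ 0.340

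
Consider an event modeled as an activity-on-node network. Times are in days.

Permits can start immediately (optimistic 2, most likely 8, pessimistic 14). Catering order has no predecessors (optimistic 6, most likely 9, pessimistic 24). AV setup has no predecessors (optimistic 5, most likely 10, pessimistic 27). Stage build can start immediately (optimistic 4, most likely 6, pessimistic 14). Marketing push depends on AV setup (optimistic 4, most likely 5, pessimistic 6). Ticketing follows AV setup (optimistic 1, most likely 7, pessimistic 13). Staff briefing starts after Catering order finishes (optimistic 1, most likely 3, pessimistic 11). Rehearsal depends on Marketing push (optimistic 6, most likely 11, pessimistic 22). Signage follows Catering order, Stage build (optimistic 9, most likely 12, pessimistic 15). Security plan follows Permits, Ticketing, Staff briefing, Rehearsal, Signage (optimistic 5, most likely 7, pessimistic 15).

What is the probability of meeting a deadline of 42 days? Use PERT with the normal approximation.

te_Permits = (2 + 4·8 + 14)/6 = 48/6 = 8; σ²_Permits = ((14−2)/6)² = 4.000
te_Catering order = (6 + 4·9 + 24)/6 = 66/6 = 11; σ²_Catering order = ((24−6)/6)² = 9.000
te_AV setup = (5 + 4·10 + 27)/6 = 72/6 = 12; σ²_AV setup = ((27−5)/6)² = 13.444
te_Stage build = (4 + 4·6 + 14)/6 = 42/6 = 7; σ²_Stage build = ((14−4)/6)² = 2.778
te_Marketing push = (4 + 4·5 + 6)/6 = 30/6 = 5; σ²_Marketing push = ((6−4)/6)² = 0.111
te_Ticketing = (1 + 4·7 + 13)/6 = 42/6 = 7; σ²_Ticketing = ((13−1)/6)² = 4.000
te_Staff briefing = (1 + 4·3 + 11)/6 = 24/6 = 4; σ²_Staff briefing = ((11−1)/6)² = 2.778
te_Rehearsal = (6 + 4·11 + 22)/6 = 72/6 = 12; σ²_Rehearsal = ((22−6)/6)² = 7.111
te_Signage = (9 + 4·12 + 15)/6 = 72/6 = 12; σ²_Signage = ((15−9)/6)² = 1.000
te_Security plan = (5 + 4·7 + 15)/6 = 48/6 = 8; σ²_Security plan = ((15−5)/6)² = 2.778

Forward pass:
ES_Permits = 0; EF_Permits = 8
ES_Catering order = 0; EF_Catering order = 11
ES_AV setup = 0; EF_AV setup = 12
ES_Stage build = 0; EF_Stage build = 7
ES_Marketing push = 12; EF_Marketing push = 12+5 = 17
ES_Ticketing = 12; EF_Ticketing = 12+7 = 19
ES_Staff briefing = 11; EF_Staff briefing = 11+4 = 15
ES_Rehearsal = 17; EF_Rehearsal = 17+12 = 29
ES_Signage = max(EF_Catering order=11, EF_Stage build=7) = 11; EF_Signage = 11+12 = 23
ES_Security plan = max(EF_Permits=8, EF_Ticketing=19, EF_Staff briefing=15, EF_Rehearsal=29, EF_Signage=23) = 29; EF_Security plan = 29+8 = 37
Expected project duration μ = 37 days. Critical path: AV setup → Marketing push → Rehearsal → Security plan.

Variance along critical path = 13.444 + 0.111 + 7.111 + 2.778 = 23.444; σ = √23.444 = 4.842 days.
Z = (42 − 37) / 4.842 = 1.033
P(T ≤ 42) = Φ(1.033) ≈ 0.849

0.849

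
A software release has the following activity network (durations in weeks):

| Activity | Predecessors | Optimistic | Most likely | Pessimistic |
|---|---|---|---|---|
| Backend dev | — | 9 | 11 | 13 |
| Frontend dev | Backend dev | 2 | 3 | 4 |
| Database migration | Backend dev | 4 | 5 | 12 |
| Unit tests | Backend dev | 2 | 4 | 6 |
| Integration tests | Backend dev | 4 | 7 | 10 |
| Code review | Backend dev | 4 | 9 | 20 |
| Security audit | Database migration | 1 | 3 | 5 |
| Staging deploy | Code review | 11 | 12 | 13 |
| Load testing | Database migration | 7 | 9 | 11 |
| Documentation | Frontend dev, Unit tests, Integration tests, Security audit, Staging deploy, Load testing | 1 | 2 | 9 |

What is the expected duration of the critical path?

36 weeks

te_Backend dev = (9 + 4·11 + 13)/6 = 66/6 = 11
te_Frontend dev = (2 + 4·3 + 4)/6 = 18/6 = 3
te_Database migration = (4 + 4·5 + 12)/6 = 36/6 = 6
te_Unit tests = (2 + 4·4 + 6)/6 = 24/6 = 4
te_Integration tests = (4 + 4·7 + 10)/6 = 42/6 = 7
te_Code review = (4 + 4·9 + 20)/6 = 60/6 = 10
te_Security audit = (1 + 4·3 + 5)/6 = 18/6 = 3
te_Staging deploy = (11 + 4·12 + 13)/6 = 72/6 = 12
te_Load testing = (7 + 4·9 + 11)/6 = 54/6 = 9
te_Documentation = (1 + 4·2 + 9)/6 = 18/6 = 3

Forward pass:
ES_Backend dev = 0; EF_Backend dev = 11
ES_Frontend dev = 11; EF_Frontend dev = 11+3 = 14
ES_Database migration = 11; EF_Database migration = 11+6 = 17
ES_Unit tests = 11; EF_Unit tests = 11+4 = 15
ES_Integration tests = 11; EF_Integration tests = 11+7 = 18
ES_Code review = 11; EF_Code review = 11+10 = 21
ES_Security audit = 17; EF_Security audit = 17+3 = 20
ES_Staging deploy = 21; EF_Staging deploy = 21+12 = 33
ES_Load testing = 17; EF_Load testing = 17+9 = 26
ES_Documentation = max(EF_Frontend dev=14, EF_Unit tests=15, EF_Integration tests=18, EF_Security audit=20, EF_Staging deploy=33, EF_Load testing=26) = 33; EF_Documentation = 33+3 = 36
Expected project duration μ = 36 weeks. Critical path: Backend dev → Code review → Staging deploy → Documentation.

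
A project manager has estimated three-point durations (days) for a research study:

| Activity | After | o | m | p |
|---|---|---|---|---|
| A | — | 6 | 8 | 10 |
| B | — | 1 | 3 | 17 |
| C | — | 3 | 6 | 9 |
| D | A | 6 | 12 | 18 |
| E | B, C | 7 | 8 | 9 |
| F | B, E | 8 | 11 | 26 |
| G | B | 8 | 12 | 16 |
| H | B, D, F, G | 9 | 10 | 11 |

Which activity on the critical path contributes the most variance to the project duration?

te_A = (6 + 4·8 + 10)/6 = 48/6 = 8; σ²_A = ((10−6)/6)² = 0.444
te_B = (1 + 4·3 + 17)/6 = 30/6 = 5; σ²_B = ((17−1)/6)² = 7.111
te_C = (3 + 4·6 + 9)/6 = 36/6 = 6; σ²_C = ((9−3)/6)² = 1.000
te_D = (6 + 4·12 + 18)/6 = 72/6 = 12; σ²_D = ((18−6)/6)² = 4.000
te_E = (7 + 4·8 + 9)/6 = 48/6 = 8; σ²_E = ((9−7)/6)² = 0.111
te_F = (8 + 4·11 + 26)/6 = 78/6 = 13; σ²_F = ((26−8)/6)² = 9.000
te_G = (8 + 4·12 + 16)/6 = 72/6 = 12; σ²_G = ((16−8)/6)² = 1.778
te_H = (9 + 4·10 + 11)/6 = 60/6 = 10; σ²_H = ((11−9)/6)² = 0.111

Forward pass:
ES_A = 0; EF_A = 8
ES_B = 0; EF_B = 5
ES_C = 0; EF_C = 6
ES_D = 8; EF_D = 8+12 = 20
ES_E = max(EF_B=5, EF_C=6) = 6; EF_E = 6+8 = 14
ES_F = max(EF_B=5, EF_E=14) = 14; EF_F = 14+13 = 27
ES_G = 5; EF_G = 5+12 = 17
ES_H = max(EF_B=5, EF_D=20, EF_F=27, EF_G=17) = 27; EF_H = 27+10 = 37
Expected project duration μ = 37 days. Critical path: C → E → F → H.

Variances on critical path: σ²_C=1.000, σ²_E=0.111, σ²_F=9.000, σ²_H=0.111.
Largest is σ²_F = 9.000.

F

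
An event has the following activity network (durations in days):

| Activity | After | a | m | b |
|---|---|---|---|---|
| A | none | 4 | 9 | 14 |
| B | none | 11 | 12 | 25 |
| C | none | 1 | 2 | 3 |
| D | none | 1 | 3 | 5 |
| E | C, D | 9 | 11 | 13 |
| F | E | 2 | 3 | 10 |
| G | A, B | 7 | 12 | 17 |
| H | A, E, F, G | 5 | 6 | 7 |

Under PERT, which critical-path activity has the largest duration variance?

B

te_A = (4 + 4·9 + 14)/6 = 54/6 = 9; σ²_A = ((14−4)/6)² = 2.778
te_B = (11 + 4·12 + 25)/6 = 84/6 = 14; σ²_B = ((25−11)/6)² = 5.444
te_C = (1 + 4·2 + 3)/6 = 12/6 = 2; σ²_C = ((3−1)/6)² = 0.111
te_D = (1 + 4·3 + 5)/6 = 18/6 = 3; σ²_D = ((5−1)/6)² = 0.444
te_E = (9 + 4·11 + 13)/6 = 66/6 = 11; σ²_E = ((13−9)/6)² = 0.444
te_F = (2 + 4·3 + 10)/6 = 24/6 = 4; σ²_F = ((10−2)/6)² = 1.778
te_G = (7 + 4·12 + 17)/6 = 72/6 = 12; σ²_G = ((17−7)/6)² = 2.778
te_H = (5 + 4·6 + 7)/6 = 36/6 = 6; σ²_H = ((7−5)/6)² = 0.111

Forward pass:
ES_A = 0; EF_A = 9
ES_B = 0; EF_B = 14
ES_C = 0; EF_C = 2
ES_D = 0; EF_D = 3
ES_E = max(EF_C=2, EF_D=3) = 3; EF_E = 3+11 = 14
ES_F = 14; EF_F = 14+4 = 18
ES_G = max(EF_A=9, EF_B=14) = 14; EF_G = 14+12 = 26
ES_H = max(EF_A=9, EF_E=14, EF_F=18, EF_G=26) = 26; EF_H = 26+6 = 32
Expected project duration μ = 32 days. Critical path: B → G → H.

Variances on critical path: σ²_B=5.444, σ²_G=2.778, σ²_H=0.111.
Largest is σ²_B = 5.444.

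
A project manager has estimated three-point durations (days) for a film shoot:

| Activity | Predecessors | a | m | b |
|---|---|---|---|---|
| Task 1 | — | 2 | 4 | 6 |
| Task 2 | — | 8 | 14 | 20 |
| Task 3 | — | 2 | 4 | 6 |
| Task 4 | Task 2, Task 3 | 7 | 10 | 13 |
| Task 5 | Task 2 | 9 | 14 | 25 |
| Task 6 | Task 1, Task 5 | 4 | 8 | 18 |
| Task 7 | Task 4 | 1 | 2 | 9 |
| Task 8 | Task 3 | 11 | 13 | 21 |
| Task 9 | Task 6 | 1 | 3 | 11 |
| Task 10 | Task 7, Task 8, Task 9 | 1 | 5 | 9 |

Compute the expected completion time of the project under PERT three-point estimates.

47 days

te_Task 1 = (2 + 4·4 + 6)/6 = 24/6 = 4
te_Task 2 = (8 + 4·14 + 20)/6 = 84/6 = 14
te_Task 3 = (2 + 4·4 + 6)/6 = 24/6 = 4
te_Task 4 = (7 + 4·10 + 13)/6 = 60/6 = 10
te_Task 5 = (9 + 4·14 + 25)/6 = 90/6 = 15
te_Task 6 = (4 + 4·8 + 18)/6 = 54/6 = 9
te_Task 7 = (1 + 4·2 + 9)/6 = 18/6 = 3
te_Task 8 = (11 + 4·13 + 21)/6 = 84/6 = 14
te_Task 9 = (1 + 4·3 + 11)/6 = 24/6 = 4
te_Task 10 = (1 + 4·5 + 9)/6 = 30/6 = 5

Forward pass:
ES_Task 1 = 0; EF_Task 1 = 4
ES_Task 2 = 0; EF_Task 2 = 14
ES_Task 3 = 0; EF_Task 3 = 4
ES_Task 4 = max(EF_Task 2=14, EF_Task 3=4) = 14; EF_Task 4 = 14+10 = 24
ES_Task 5 = 14; EF_Task 5 = 14+15 = 29
ES_Task 6 = max(EF_Task 1=4, EF_Task 5=29) = 29; EF_Task 6 = 29+9 = 38
ES_Task 7 = 24; EF_Task 7 = 24+3 = 27
ES_Task 8 = 4; EF_Task 8 = 4+14 = 18
ES_Task 9 = 38; EF_Task 9 = 38+4 = 42
ES_Task 10 = max(EF_Task 7=27, EF_Task 8=18, EF_Task 9=42) = 42; EF_Task 10 = 42+5 = 47
Expected project duration μ = 47 days. Critical path: Task 2 → Task 5 → Task 6 → Task 9 → Task 10.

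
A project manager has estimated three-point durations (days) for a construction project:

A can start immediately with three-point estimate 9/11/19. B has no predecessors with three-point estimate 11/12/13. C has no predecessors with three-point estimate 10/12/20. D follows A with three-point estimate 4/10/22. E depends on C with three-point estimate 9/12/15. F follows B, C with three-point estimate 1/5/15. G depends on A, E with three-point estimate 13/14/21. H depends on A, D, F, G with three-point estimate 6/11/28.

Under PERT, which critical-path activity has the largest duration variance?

H

te_A = (9 + 4·11 + 19)/6 = 72/6 = 12; σ²_A = ((19−9)/6)² = 2.778
te_B = (11 + 4·12 + 13)/6 = 72/6 = 12; σ²_B = ((13−11)/6)² = 0.111
te_C = (10 + 4·12 + 20)/6 = 78/6 = 13; σ²_C = ((20−10)/6)² = 2.778
te_D = (4 + 4·10 + 22)/6 = 66/6 = 11; σ²_D = ((22−4)/6)² = 9.000
te_E = (9 + 4·12 + 15)/6 = 72/6 = 12; σ²_E = ((15−9)/6)² = 1.000
te_F = (1 + 4·5 + 15)/6 = 36/6 = 6; σ²_F = ((15−1)/6)² = 5.444
te_G = (13 + 4·14 + 21)/6 = 90/6 = 15; σ²_G = ((21−13)/6)² = 1.778
te_H = (6 + 4·11 + 28)/6 = 78/6 = 13; σ²_H = ((28−6)/6)² = 13.444

Forward pass:
ES_A = 0; EF_A = 12
ES_B = 0; EF_B = 12
ES_C = 0; EF_C = 13
ES_D = 12; EF_D = 12+11 = 23
ES_E = 13; EF_E = 13+12 = 25
ES_F = max(EF_B=12, EF_C=13) = 13; EF_F = 13+6 = 19
ES_G = max(EF_A=12, EF_E=25) = 25; EF_G = 25+15 = 40
ES_H = max(EF_A=12, EF_D=23, EF_F=19, EF_G=40) = 40; EF_H = 40+13 = 53
Expected project duration μ = 53 days. Critical path: C → E → G → H.

Variances on critical path: σ²_C=2.778, σ²_E=1.000, σ²_G=1.778, σ²_H=13.444.
Largest is σ²_H = 13.444.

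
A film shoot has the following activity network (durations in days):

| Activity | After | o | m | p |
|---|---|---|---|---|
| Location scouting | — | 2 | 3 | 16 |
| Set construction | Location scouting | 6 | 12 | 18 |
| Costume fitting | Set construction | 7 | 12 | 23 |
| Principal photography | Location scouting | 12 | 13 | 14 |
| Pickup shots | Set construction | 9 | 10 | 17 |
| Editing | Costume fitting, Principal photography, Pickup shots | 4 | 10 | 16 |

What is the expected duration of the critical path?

te_Location scouting = (2 + 4·3 + 16)/6 = 30/6 = 5
te_Set construction = (6 + 4·12 + 18)/6 = 72/6 = 12
te_Costume fitting = (7 + 4·12 + 23)/6 = 78/6 = 13
te_Principal photography = (12 + 4·13 + 14)/6 = 78/6 = 13
te_Pickup shots = (9 + 4·10 + 17)/6 = 66/6 = 11
te_Editing = (4 + 4·10 + 16)/6 = 60/6 = 10

Forward pass:
ES_Location scouting = 0; EF_Location scouting = 5
ES_Set construction = 5; EF_Set construction = 5+12 = 17
ES_Costume fitting = 17; EF_Costume fitting = 17+13 = 30
ES_Principal photography = 5; EF_Principal photography = 5+13 = 18
ES_Pickup shots = 17; EF_Pickup shots = 17+11 = 28
ES_Editing = max(EF_Costume fitting=30, EF_Principal photography=18, EF_Pickup shots=28) = 30; EF_Editing = 30+10 = 40
Expected project duration μ = 40 days. Critical path: Location scouting → Set construction → Costume fitting → Editing.

40 days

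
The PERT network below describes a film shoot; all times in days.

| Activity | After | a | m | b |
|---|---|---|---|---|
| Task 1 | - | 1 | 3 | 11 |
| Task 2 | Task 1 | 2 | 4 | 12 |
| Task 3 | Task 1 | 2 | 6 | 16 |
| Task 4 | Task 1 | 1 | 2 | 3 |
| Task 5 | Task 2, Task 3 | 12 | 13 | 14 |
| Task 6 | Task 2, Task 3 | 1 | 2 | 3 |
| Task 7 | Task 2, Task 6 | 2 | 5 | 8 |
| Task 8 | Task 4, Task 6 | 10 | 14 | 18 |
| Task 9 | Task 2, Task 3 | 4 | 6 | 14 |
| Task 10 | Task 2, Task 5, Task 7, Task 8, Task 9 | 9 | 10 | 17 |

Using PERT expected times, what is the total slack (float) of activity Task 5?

3 days

te_Task 1 = (1 + 4·3 + 11)/6 = 24/6 = 4
te_Task 2 = (2 + 4·4 + 12)/6 = 30/6 = 5
te_Task 3 = (2 + 4·6 + 16)/6 = 42/6 = 7
te_Task 4 = (1 + 4·2 + 3)/6 = 12/6 = 2
te_Task 5 = (12 + 4·13 + 14)/6 = 78/6 = 13
te_Task 6 = (1 + 4·2 + 3)/6 = 12/6 = 2
te_Task 7 = (2 + 4·5 + 8)/6 = 30/6 = 5
te_Task 8 = (10 + 4·14 + 18)/6 = 84/6 = 14
te_Task 9 = (4 + 4·6 + 14)/6 = 42/6 = 7
te_Task 10 = (9 + 4·10 + 17)/6 = 66/6 = 11

Forward pass:
ES_Task 1 = 0; EF_Task 1 = 4
ES_Task 2 = 4; EF_Task 2 = 4+5 = 9
ES_Task 3 = 4; EF_Task 3 = 4+7 = 11
ES_Task 4 = 4; EF_Task 4 = 4+2 = 6
ES_Task 5 = max(EF_Task 2=9, EF_Task 3=11) = 11; EF_Task 5 = 11+13 = 24
ES_Task 6 = max(EF_Task 2=9, EF_Task 3=11) = 11; EF_Task 6 = 11+2 = 13
ES_Task 7 = max(EF_Task 2=9, EF_Task 6=13) = 13; EF_Task 7 = 13+5 = 18
ES_Task 8 = max(EF_Task 4=6, EF_Task 6=13) = 13; EF_Task 8 = 13+14 = 27
ES_Task 9 = max(EF_Task 2=9, EF_Task 3=11) = 11; EF_Task 9 = 11+7 = 18
ES_Task 10 = max(EF_Task 2=9, EF_Task 5=24, EF_Task 7=18, EF_Task 8=27, EF_Task 9=18) = 27; EF_Task 10 = 27+11 = 38
Expected project duration μ = 38 days. Critical path: Task 1 → Task 3 → Task 6 → Task 8 → Task 10.

Backward pass:
LF_Task 10 = 38; LS_Task 10 = 38−11 = 27
LF_Task 9 = LS_Task 10 = 27; LS_Task 9 = 27−7 = 20
LF_Task 8 = LS_Task 10 = 27; LS_Task 8 = 27−14 = 13
LF_Task 7 = LS_Task 10 = 27; LS_Task 7 = 27−5 = 22
LF_Task 6 = min(LS_Task 7=22, LS_Task 8=13) = 13; LS_Task 6 = 13−2 = 11
LF_Task 5 = LS_Task 10 = 27; LS_Task 5 = 27−13 = 14
LF_Task 4 = LS_Task 8 = 13; LS_Task 4 = 13−2 = 11
LF_Task 3 = min(LS_Task 5=14, LS_Task 6=11, LS_Task 9=20) = 11; LS_Task 3 = 11−7 = 4
LF_Task 2 = min(LS_Task 5=14, LS_Task 6=11, LS_Task 7=22, LS_Task 9=20, LS_Task 10=27) = 11; LS_Task 2 = 11−5 = 6
LF_Task 1 = min(LS_Task 2=6, LS_Task 3=4, LS_Task 4=11) = 4; LS_Task 1 = 4−4 = 0
Slack_Task 5 = LS_Task 5 − ES_Task 5 = 14 − 11 = 3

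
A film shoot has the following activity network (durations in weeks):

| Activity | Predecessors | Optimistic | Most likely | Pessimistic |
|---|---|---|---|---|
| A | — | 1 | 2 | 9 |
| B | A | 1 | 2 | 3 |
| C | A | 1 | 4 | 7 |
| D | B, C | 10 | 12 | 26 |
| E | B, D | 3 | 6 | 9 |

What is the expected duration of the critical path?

te_A = (1 + 4·2 + 9)/6 = 18/6 = 3
te_B = (1 + 4·2 + 3)/6 = 12/6 = 2
te_C = (1 + 4·4 + 7)/6 = 24/6 = 4
te_D = (10 + 4·12 + 26)/6 = 84/6 = 14
te_E = (3 + 4·6 + 9)/6 = 36/6 = 6

Forward pass:
ES_A = 0; EF_A = 3
ES_B = 3; EF_B = 3+2 = 5
ES_C = 3; EF_C = 3+4 = 7
ES_D = max(EF_B=5, EF_C=7) = 7; EF_D = 7+14 = 21
ES_E = max(EF_B=5, EF_D=21) = 21; EF_E = 21+6 = 27
Expected project duration μ = 27 weeks. Critical path: A → C → D → E.

27 weeks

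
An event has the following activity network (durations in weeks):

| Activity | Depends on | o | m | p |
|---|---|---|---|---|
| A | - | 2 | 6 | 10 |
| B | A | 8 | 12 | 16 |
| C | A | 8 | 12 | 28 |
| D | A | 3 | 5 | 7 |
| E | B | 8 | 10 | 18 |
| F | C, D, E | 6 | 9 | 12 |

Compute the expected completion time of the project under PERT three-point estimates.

38 weeks

te_A = (2 + 4·6 + 10)/6 = 36/6 = 6
te_B = (8 + 4·12 + 16)/6 = 72/6 = 12
te_C = (8 + 4·12 + 28)/6 = 84/6 = 14
te_D = (3 + 4·5 + 7)/6 = 30/6 = 5
te_E = (8 + 4·10 + 18)/6 = 66/6 = 11
te_F = (6 + 4·9 + 12)/6 = 54/6 = 9

Forward pass:
ES_A = 0; EF_A = 6
ES_B = 6; EF_B = 6+12 = 18
ES_C = 6; EF_C = 6+14 = 20
ES_D = 6; EF_D = 6+5 = 11
ES_E = 18; EF_E = 18+11 = 29
ES_F = max(EF_C=20, EF_D=11, EF_E=29) = 29; EF_F = 29+9 = 38
Expected project duration μ = 38 weeks. Critical path: A → B → E → F.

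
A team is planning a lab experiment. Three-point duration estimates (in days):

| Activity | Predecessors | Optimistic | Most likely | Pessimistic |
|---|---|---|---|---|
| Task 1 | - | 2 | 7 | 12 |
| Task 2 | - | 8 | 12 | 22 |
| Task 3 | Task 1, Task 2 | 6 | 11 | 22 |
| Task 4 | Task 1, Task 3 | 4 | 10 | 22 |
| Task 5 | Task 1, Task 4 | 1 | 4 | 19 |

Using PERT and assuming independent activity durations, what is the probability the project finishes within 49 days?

0.897

te_Task 1 = (2 + 4·7 + 12)/6 = 42/6 = 7; σ²_Task 1 = ((12−2)/6)² = 2.778
te_Task 2 = (8 + 4·12 + 22)/6 = 78/6 = 13; σ²_Task 2 = ((22−8)/6)² = 5.444
te_Task 3 = (6 + 4·11 + 22)/6 = 72/6 = 12; σ²_Task 3 = ((22−6)/6)² = 7.111
te_Task 4 = (4 + 4·10 + 22)/6 = 66/6 = 11; σ²_Task 4 = ((22−4)/6)² = 9.000
te_Task 5 = (1 + 4·4 + 19)/6 = 36/6 = 6; σ²_Task 5 = ((19−1)/6)² = 9.000

Forward pass:
ES_Task 1 = 0; EF_Task 1 = 7
ES_Task 2 = 0; EF_Task 2 = 13
ES_Task 3 = max(EF_Task 1=7, EF_Task 2=13) = 13; EF_Task 3 = 13+12 = 25
ES_Task 4 = max(EF_Task 1=7, EF_Task 3=25) = 25; EF_Task 4 = 25+11 = 36
ES_Task 5 = max(EF_Task 1=7, EF_Task 4=36) = 36; EF_Task 5 = 36+6 = 42
Expected project duration μ = 42 days. Critical path: Task 2 → Task 3 → Task 4 → Task 5.

Variance along critical path = 5.444 + 7.111 + 9.000 + 9.000 = 30.556; σ = √30.556 = 5.528 days.
Z = (49 − 42) / 5.528 = 1.266
P(T ≤ 49) = Φ(1.266) ≈ 0.897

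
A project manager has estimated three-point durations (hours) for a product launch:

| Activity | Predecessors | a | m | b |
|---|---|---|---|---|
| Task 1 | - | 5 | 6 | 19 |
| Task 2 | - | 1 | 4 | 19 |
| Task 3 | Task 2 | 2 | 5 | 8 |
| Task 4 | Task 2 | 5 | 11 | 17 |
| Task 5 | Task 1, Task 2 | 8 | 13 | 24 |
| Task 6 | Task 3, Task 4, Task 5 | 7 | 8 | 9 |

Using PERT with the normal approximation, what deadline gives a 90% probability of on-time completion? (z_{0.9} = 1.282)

34.6 hours

te_Task 1 = (5 + 4·6 + 19)/6 = 48/6 = 8; σ²_Task 1 = ((19−5)/6)² = 5.444
te_Task 2 = (1 + 4·4 + 19)/6 = 36/6 = 6; σ²_Task 2 = ((19−1)/6)² = 9.000
te_Task 3 = (2 + 4·5 + 8)/6 = 30/6 = 5; σ²_Task 3 = ((8−2)/6)² = 1.000
te_Task 4 = (5 + 4·11 + 17)/6 = 66/6 = 11; σ²_Task 4 = ((17−5)/6)² = 4.000
te_Task 5 = (8 + 4·13 + 24)/6 = 84/6 = 14; σ²_Task 5 = ((24−8)/6)² = 7.111
te_Task 6 = (7 + 4·8 + 9)/6 = 48/6 = 8; σ²_Task 6 = ((9−7)/6)² = 0.111

Forward pass:
ES_Task 1 = 0; EF_Task 1 = 8
ES_Task 2 = 0; EF_Task 2 = 6
ES_Task 3 = 6; EF_Task 3 = 6+5 = 11
ES_Task 4 = 6; EF_Task 4 = 6+11 = 17
ES_Task 5 = max(EF_Task 1=8, EF_Task 2=6) = 8; EF_Task 5 = 8+14 = 22
ES_Task 6 = max(EF_Task 3=11, EF_Task 4=17, EF_Task 5=22) = 22; EF_Task 6 = 22+8 = 30
Expected project duration μ = 30 hours. Critical path: Task 1 → Task 5 → Task 6.

Variance along critical path = 5.444 + 7.111 + 0.111 = 12.667; σ = 3.559 hours.
D = μ + z·σ = 30 + 1.282·3.559 = 34.6 hours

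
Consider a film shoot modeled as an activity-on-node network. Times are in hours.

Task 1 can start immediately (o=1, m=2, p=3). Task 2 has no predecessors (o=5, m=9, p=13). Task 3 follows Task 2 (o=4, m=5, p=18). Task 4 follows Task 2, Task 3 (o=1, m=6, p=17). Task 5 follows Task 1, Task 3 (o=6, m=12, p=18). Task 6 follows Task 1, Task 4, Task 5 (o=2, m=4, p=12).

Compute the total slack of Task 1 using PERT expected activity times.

te_Task 1 = (1 + 4·2 + 3)/6 = 12/6 = 2
te_Task 2 = (5 + 4·9 + 13)/6 = 54/6 = 9
te_Task 3 = (4 + 4·5 + 18)/6 = 42/6 = 7
te_Task 4 = (1 + 4·6 + 17)/6 = 42/6 = 7
te_Task 5 = (6 + 4·12 + 18)/6 = 72/6 = 12
te_Task 6 = (2 + 4·4 + 12)/6 = 30/6 = 5

Forward pass:
ES_Task 1 = 0; EF_Task 1 = 2
ES_Task 2 = 0; EF_Task 2 = 9
ES_Task 3 = 9; EF_Task 3 = 9+7 = 16
ES_Task 4 = max(EF_Task 2=9, EF_Task 3=16) = 16; EF_Task 4 = 16+7 = 23
ES_Task 5 = max(EF_Task 1=2, EF_Task 3=16) = 16; EF_Task 5 = 16+12 = 28
ES_Task 6 = max(EF_Task 1=2, EF_Task 4=23, EF_Task 5=28) = 28; EF_Task 6 = 28+5 = 33
Expected project duration μ = 33 hours. Critical path: Task 2 → Task 3 → Task 5 → Task 6.

Backward pass:
LF_Task 6 = 33; LS_Task 6 = 33−5 = 28
LF_Task 5 = LS_Task 6 = 28; LS_Task 5 = 28−12 = 16
LF_Task 4 = LS_Task 6 = 28; LS_Task 4 = 28−7 = 21
LF_Task 3 = min(LS_Task 4=21, LS_Task 5=16) = 16; LS_Task 3 = 16−7 = 9
LF_Task 2 = min(LS_Task 3=9, LS_Task 4=21) = 9; LS_Task 2 = 9−9 = 0
LF_Task 1 = min(LS_Task 5=16, LS_Task 6=28) = 16; LS_Task 1 = 16−2 = 14
Slack_Task 1 = LS_Task 1 − ES_Task 1 = 14 − 0 = 14

14 hours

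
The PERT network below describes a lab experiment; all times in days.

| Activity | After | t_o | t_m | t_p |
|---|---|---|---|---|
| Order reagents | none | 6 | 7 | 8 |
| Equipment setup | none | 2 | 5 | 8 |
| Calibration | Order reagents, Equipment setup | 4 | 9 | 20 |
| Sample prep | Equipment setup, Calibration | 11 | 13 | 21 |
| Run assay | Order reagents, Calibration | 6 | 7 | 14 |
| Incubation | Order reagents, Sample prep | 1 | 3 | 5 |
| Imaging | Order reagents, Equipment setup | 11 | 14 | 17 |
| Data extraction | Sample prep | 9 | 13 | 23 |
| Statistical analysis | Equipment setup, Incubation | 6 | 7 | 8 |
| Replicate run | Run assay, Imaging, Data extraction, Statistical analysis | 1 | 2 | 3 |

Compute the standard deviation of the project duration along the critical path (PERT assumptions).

te_Order reagents = (6 + 4·7 + 8)/6 = 42/6 = 7; σ²_Order reagents = ((8−6)/6)² = 0.111
te_Equipment setup = (2 + 4·5 + 8)/6 = 30/6 = 5; σ²_Equipment setup = ((8−2)/6)² = 1.000
te_Calibration = (4 + 4·9 + 20)/6 = 60/6 = 10; σ²_Calibration = ((20−4)/6)² = 7.111
te_Sample prep = (11 + 4·13 + 21)/6 = 84/6 = 14; σ²_Sample prep = ((21−11)/6)² = 2.778
te_Run assay = (6 + 4·7 + 14)/6 = 48/6 = 8; σ²_Run assay = ((14−6)/6)² = 1.778
te_Incubation = (1 + 4·3 + 5)/6 = 18/6 = 3; σ²_Incubation = ((5−1)/6)² = 0.444
te_Imaging = (11 + 4·14 + 17)/6 = 84/6 = 14; σ²_Imaging = ((17−11)/6)² = 1.000
te_Data extraction = (9 + 4·13 + 23)/6 = 84/6 = 14; σ²_Data extraction = ((23−9)/6)² = 5.444
te_Statistical analysis = (6 + 4·7 + 8)/6 = 42/6 = 7; σ²_Statistical analysis = ((8−6)/6)² = 0.111
te_Replicate run = (1 + 4·2 + 3)/6 = 12/6 = 2; σ²_Replicate run = ((3−1)/6)² = 0.111

Forward pass:
ES_Order reagents = 0; EF_Order reagents = 7
ES_Equipment setup = 0; EF_Equipment setup = 5
ES_Calibration = max(EF_Order reagents=7, EF_Equipment setup=5) = 7; EF_Calibration = 7+10 = 17
ES_Sample prep = max(EF_Equipment setup=5, EF_Calibration=17) = 17; EF_Sample prep = 17+14 = 31
ES_Run assay = max(EF_Order reagents=7, EF_Calibration=17) = 17; EF_Run assay = 17+8 = 25
ES_Incubation = max(EF_Order reagents=7, EF_Sample prep=31) = 31; EF_Incubation = 31+3 = 34
ES_Imaging = max(EF_Order reagents=7, EF_Equipment setup=5) = 7; EF_Imaging = 7+14 = 21
ES_Data extraction = 31; EF_Data extraction = 31+14 = 45
ES_Statistical analysis = max(EF_Equipment setup=5, EF_Incubation=34) = 34; EF_Statistical analysis = 34+7 = 41
ES_Replicate run = max(EF_Run assay=25, EF_Imaging=21, EF_Data extraction=45, EF_Statistical analysis=41) = 45; EF_Replicate run = 45+2 = 47
Expected project duration μ = 47 days. Critical path: Order reagents → Calibration → Sample prep → Data extraction → Replicate run.

Variance along critical path = 0.111 + 7.111 + 2.778 + 5.444 + 0.111 = 15.556
σ = √15.556 = 3.944 days

3.94 days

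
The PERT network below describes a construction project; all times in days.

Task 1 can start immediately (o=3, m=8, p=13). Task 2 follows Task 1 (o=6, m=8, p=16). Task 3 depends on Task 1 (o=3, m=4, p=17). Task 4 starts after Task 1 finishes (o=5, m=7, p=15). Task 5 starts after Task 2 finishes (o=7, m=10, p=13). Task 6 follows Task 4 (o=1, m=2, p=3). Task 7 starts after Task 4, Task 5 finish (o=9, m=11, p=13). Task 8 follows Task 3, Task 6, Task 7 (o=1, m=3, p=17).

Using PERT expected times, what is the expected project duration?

43 days

te_Task 1 = (3 + 4·8 + 13)/6 = 48/6 = 8
te_Task 2 = (6 + 4·8 + 16)/6 = 54/6 = 9
te_Task 3 = (3 + 4·4 + 17)/6 = 36/6 = 6
te_Task 4 = (5 + 4·7 + 15)/6 = 48/6 = 8
te_Task 5 = (7 + 4·10 + 13)/6 = 60/6 = 10
te_Task 6 = (1 + 4·2 + 3)/6 = 12/6 = 2
te_Task 7 = (9 + 4·11 + 13)/6 = 66/6 = 11
te_Task 8 = (1 + 4·3 + 17)/6 = 30/6 = 5

Forward pass:
ES_Task 1 = 0; EF_Task 1 = 8
ES_Task 2 = 8; EF_Task 2 = 8+9 = 17
ES_Task 3 = 8; EF_Task 3 = 8+6 = 14
ES_Task 4 = 8; EF_Task 4 = 8+8 = 16
ES_Task 5 = 17; EF_Task 5 = 17+10 = 27
ES_Task 6 = 16; EF_Task 6 = 16+2 = 18
ES_Task 7 = max(EF_Task 4=16, EF_Task 5=27) = 27; EF_Task 7 = 27+11 = 38
ES_Task 8 = max(EF_Task 3=14, EF_Task 6=18, EF_Task 7=38) = 38; EF_Task 8 = 38+5 = 43
Expected project duration μ = 43 days. Critical path: Task 1 → Task 2 → Task 5 → Task 7 → Task 8.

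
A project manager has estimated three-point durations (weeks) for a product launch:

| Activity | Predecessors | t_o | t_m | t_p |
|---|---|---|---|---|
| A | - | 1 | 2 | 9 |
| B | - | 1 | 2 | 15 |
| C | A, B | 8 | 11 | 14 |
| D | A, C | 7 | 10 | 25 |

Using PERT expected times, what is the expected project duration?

te_A = (1 + 4·2 + 9)/6 = 18/6 = 3
te_B = (1 + 4·2 + 15)/6 = 24/6 = 4
te_C = (8 + 4·11 + 14)/6 = 66/6 = 11
te_D = (7 + 4·10 + 25)/6 = 72/6 = 12

Forward pass:
ES_A = 0; EF_A = 3
ES_B = 0; EF_B = 4
ES_C = max(EF_A=3, EF_B=4) = 4; EF_C = 4+11 = 15
ES_D = max(EF_A=3, EF_C=15) = 15; EF_D = 15+12 = 27
Expected project duration μ = 27 weeks. Critical path: B → C → D.

27 weeks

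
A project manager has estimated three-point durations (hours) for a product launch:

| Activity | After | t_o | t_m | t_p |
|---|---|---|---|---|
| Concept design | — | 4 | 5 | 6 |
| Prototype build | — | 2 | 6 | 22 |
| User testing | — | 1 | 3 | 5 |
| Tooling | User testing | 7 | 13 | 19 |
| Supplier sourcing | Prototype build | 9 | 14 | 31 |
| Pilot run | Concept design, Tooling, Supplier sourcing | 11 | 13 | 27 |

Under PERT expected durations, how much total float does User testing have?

te_Concept design = (4 + 4·5 + 6)/6 = 30/6 = 5
te_Prototype build = (2 + 4·6 + 22)/6 = 48/6 = 8
te_User testing = (1 + 4·3 + 5)/6 = 18/6 = 3
te_Tooling = (7 + 4·13 + 19)/6 = 78/6 = 13
te_Supplier sourcing = (9 + 4·14 + 31)/6 = 96/6 = 16
te_Pilot run = (11 + 4·13 + 27)/6 = 90/6 = 15

Forward pass:
ES_Concept design = 0; EF_Concept design = 5
ES_Prototype build = 0; EF_Prototype build = 8
ES_User testing = 0; EF_User testing = 3
ES_Tooling = 3; EF_Tooling = 3+13 = 16
ES_Supplier sourcing = 8; EF_Supplier sourcing = 8+16 = 24
ES_Pilot run = max(EF_Concept design=5, EF_Tooling=16, EF_Supplier sourcing=24) = 24; EF_Pilot run = 24+15 = 39
Expected project duration μ = 39 hours. Critical path: Prototype build → Supplier sourcing → Pilot run.

Backward pass:
LF_Pilot run = 39; LS_Pilot run = 39−15 = 24
LF_Supplier sourcing = LS_Pilot run = 24; LS_Supplier sourcing = 24−16 = 8
LF_Tooling = LS_Pilot run = 24; LS_Tooling = 24−13 = 11
LF_User testing = LS_Tooling = 11; LS_User testing = 11−3 = 8
LF_Prototype build = LS_Supplier sourcing = 8; LS_Prototype build = 8−8 = 0
LF_Concept design = LS_Pilot run = 24; LS_Concept design = 24−5 = 19
Slack_User testing = LS_User testing − ES_User testing = 8 − 0 = 8

8 hours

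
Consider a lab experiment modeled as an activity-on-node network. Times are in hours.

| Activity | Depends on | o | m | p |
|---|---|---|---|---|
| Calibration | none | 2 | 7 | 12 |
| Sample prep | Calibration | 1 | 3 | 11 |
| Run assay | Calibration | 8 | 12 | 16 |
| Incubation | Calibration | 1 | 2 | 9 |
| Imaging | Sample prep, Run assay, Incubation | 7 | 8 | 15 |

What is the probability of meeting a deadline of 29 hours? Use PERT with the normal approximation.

0.654

te_Calibration = (2 + 4·7 + 12)/6 = 42/6 = 7; σ²_Calibration = ((12−2)/6)² = 2.778
te_Sample prep = (1 + 4·3 + 11)/6 = 24/6 = 4; σ²_Sample prep = ((11−1)/6)² = 2.778
te_Run assay = (8 + 4·12 + 16)/6 = 72/6 = 12; σ²_Run assay = ((16−8)/6)² = 1.778
te_Incubation = (1 + 4·2 + 9)/6 = 18/6 = 3; σ²_Incubation = ((9−1)/6)² = 1.778
te_Imaging = (7 + 4·8 + 15)/6 = 54/6 = 9; σ²_Imaging = ((15−7)/6)² = 1.778

Forward pass:
ES_Calibration = 0; EF_Calibration = 7
ES_Sample prep = 7; EF_Sample prep = 7+4 = 11
ES_Run assay = 7; EF_Run assay = 7+12 = 19
ES_Incubation = 7; EF_Incubation = 7+3 = 10
ES_Imaging = max(EF_Sample prep=11, EF_Run assay=19, EF_Incubation=10) = 19; EF_Imaging = 19+9 = 28
Expected project duration μ = 28 hours. Critical path: Calibration → Run assay → Imaging.

Variance along critical path = 2.778 + 1.778 + 1.778 = 6.333; σ = √6.333 = 2.517 hours.
Z = (29 − 28) / 2.517 = 0.397
P(T ≤ 29) = Φ(0.397) ≈ 0.654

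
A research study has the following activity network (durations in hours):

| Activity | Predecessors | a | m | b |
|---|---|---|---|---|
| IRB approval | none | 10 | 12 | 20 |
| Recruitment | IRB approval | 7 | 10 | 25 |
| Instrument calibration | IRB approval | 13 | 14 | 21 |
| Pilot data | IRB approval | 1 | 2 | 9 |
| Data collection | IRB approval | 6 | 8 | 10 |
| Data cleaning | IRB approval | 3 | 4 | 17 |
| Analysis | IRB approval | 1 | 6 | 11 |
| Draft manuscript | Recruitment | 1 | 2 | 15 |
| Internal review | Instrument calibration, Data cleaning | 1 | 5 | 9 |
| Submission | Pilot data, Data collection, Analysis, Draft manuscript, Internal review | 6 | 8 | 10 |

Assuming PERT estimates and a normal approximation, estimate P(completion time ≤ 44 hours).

te_IRB approval = (10 + 4·12 + 20)/6 = 78/6 = 13; σ²_IRB approval = ((20−10)/6)² = 2.778
te_Recruitment = (7 + 4·10 + 25)/6 = 72/6 = 12; σ²_Recruitment = ((25−7)/6)² = 9.000
te_Instrument calibration = (13 + 4·14 + 21)/6 = 90/6 = 15; σ²_Instrument calibration = ((21−13)/6)² = 1.778
te_Pilot data = (1 + 4·2 + 9)/6 = 18/6 = 3; σ²_Pilot data = ((9−1)/6)² = 1.778
te_Data collection = (6 + 4·8 + 10)/6 = 48/6 = 8; σ²_Data collection = ((10−6)/6)² = 0.444
te_Data cleaning = (3 + 4·4 + 17)/6 = 36/6 = 6; σ²_Data cleaning = ((17−3)/6)² = 5.444
te_Analysis = (1 + 4·6 + 11)/6 = 36/6 = 6; σ²_Analysis = ((11−1)/6)² = 2.778
te_Draft manuscript = (1 + 4·2 + 15)/6 = 24/6 = 4; σ²_Draft manuscript = ((15−1)/6)² = 5.444
te_Internal review = (1 + 4·5 + 9)/6 = 30/6 = 5; σ²_Internal review = ((9−1)/6)² = 1.778
te_Submission = (6 + 4·8 + 10)/6 = 48/6 = 8; σ²_Submission = ((10−6)/6)² = 0.444

Forward pass:
ES_IRB approval = 0; EF_IRB approval = 13
ES_Recruitment = 13; EF_Recruitment = 13+12 = 25
ES_Instrument calibration = 13; EF_Instrument calibration = 13+15 = 28
ES_Pilot data = 13; EF_Pilot data = 13+3 = 16
ES_Data collection = 13; EF_Data collection = 13+8 = 21
ES_Data cleaning = 13; EF_Data cleaning = 13+6 = 19
ES_Analysis = 13; EF_Analysis = 13+6 = 19
ES_Draft manuscript = 25; EF_Draft manuscript = 25+4 = 29
ES_Internal review = max(EF_Instrument calibration=28, EF_Data cleaning=19) = 28; EF_Internal review = 28+5 = 33
ES_Submission = max(EF_Pilot data=16, EF_Data collection=21, EF_Analysis=19, EF_Draft manuscript=29, EF_Internal review=33) = 33; EF_Submission = 33+8 = 41
Expected project duration μ = 41 hours. Critical path: IRB approval → Instrument calibration → Internal review → Submission.

Variance along critical path = 2.778 + 1.778 + 1.778 + 0.444 = 6.778; σ = √6.778 = 2.603 hours.
Z = (44 − 41) / 2.603 = 1.152
P(T ≤ 44) = Φ(1.152) ≈ 0.875

0.875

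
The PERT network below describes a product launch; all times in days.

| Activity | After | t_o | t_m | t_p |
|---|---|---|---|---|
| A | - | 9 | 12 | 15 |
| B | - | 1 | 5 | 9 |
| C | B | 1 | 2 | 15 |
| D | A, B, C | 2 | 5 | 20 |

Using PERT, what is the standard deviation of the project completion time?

te_A = (9 + 4·12 + 15)/6 = 72/6 = 12; σ²_A = ((15−9)/6)² = 1.000
te_B = (1 + 4·5 + 9)/6 = 30/6 = 5; σ²_B = ((9−1)/6)² = 1.778
te_C = (1 + 4·2 + 15)/6 = 24/6 = 4; σ²_C = ((15−1)/6)² = 5.444
te_D = (2 + 4·5 + 20)/6 = 42/6 = 7; σ²_D = ((20−2)/6)² = 9.000

Forward pass:
ES_A = 0; EF_A = 12
ES_B = 0; EF_B = 5
ES_C = 5; EF_C = 5+4 = 9
ES_D = max(EF_A=12, EF_B=5, EF_C=9) = 12; EF_D = 12+7 = 19
Expected project duration μ = 19 days. Critical path: A → D.

Variance along critical path = 1.000 + 9.000 = 10.000
σ = √10.000 = 3.162 days

3.16 days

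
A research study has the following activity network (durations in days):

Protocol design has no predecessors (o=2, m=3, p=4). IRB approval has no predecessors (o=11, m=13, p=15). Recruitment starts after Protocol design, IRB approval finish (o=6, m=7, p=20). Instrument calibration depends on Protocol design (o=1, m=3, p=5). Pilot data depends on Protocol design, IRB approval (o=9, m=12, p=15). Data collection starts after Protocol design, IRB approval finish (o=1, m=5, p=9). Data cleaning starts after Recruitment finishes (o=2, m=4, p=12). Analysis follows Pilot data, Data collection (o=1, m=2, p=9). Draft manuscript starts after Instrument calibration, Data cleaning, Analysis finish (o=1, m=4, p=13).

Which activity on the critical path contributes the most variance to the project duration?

Draft manuscript

te_Protocol design = (2 + 4·3 + 4)/6 = 18/6 = 3; σ²_Protocol design = ((4−2)/6)² = 0.111
te_IRB approval = (11 + 4·13 + 15)/6 = 78/6 = 13; σ²_IRB approval = ((15−11)/6)² = 0.444
te_Recruitment = (6 + 4·7 + 20)/6 = 54/6 = 9; σ²_Recruitment = ((20−6)/6)² = 5.444
te_Instrument calibration = (1 + 4·3 + 5)/6 = 18/6 = 3; σ²_Instrument calibration = ((5−1)/6)² = 0.444
te_Pilot data = (9 + 4·12 + 15)/6 = 72/6 = 12; σ²_Pilot data = ((15−9)/6)² = 1.000
te_Data collection = (1 + 4·5 + 9)/6 = 30/6 = 5; σ²_Data collection = ((9−1)/6)² = 1.778
te_Data cleaning = (2 + 4·4 + 12)/6 = 30/6 = 5; σ²_Data cleaning = ((12−2)/6)² = 2.778
te_Analysis = (1 + 4·2 + 9)/6 = 18/6 = 3; σ²_Analysis = ((9−1)/6)² = 1.778
te_Draft manuscript = (1 + 4·4 + 13)/6 = 30/6 = 5; σ²_Draft manuscript = ((13−1)/6)² = 4.000

Forward pass:
ES_Protocol design = 0; EF_Protocol design = 3
ES_IRB approval = 0; EF_IRB approval = 13
ES_Recruitment = max(EF_Protocol design=3, EF_IRB approval=13) = 13; EF_Recruitment = 13+9 = 22
ES_Instrument calibration = 3; EF_Instrument calibration = 3+3 = 6
ES_Pilot data = max(EF_Protocol design=3, EF_IRB approval=13) = 13; EF_Pilot data = 13+12 = 25
ES_Data collection = max(EF_Protocol design=3, EF_IRB approval=13) = 13; EF_Data collection = 13+5 = 18
ES_Data cleaning = 22; EF_Data cleaning = 22+5 = 27
ES_Analysis = max(EF_Pilot data=25, EF_Data collection=18) = 25; EF_Analysis = 25+3 = 28
ES_Draft manuscript = max(EF_Instrument calibration=6, EF_Data cleaning=27, EF_Analysis=28) = 28; EF_Draft manuscript = 28+5 = 33
Expected project duration μ = 33 days. Critical path: IRB approval → Pilot data → Analysis → Draft manuscript.

Variances on critical path: σ²_IRB approval=0.444, σ²_Pilot data=1.000, σ²_Analysis=1.778, σ²_Draft manuscript=4.000.
Largest is σ²_Draft manuscript = 4.000.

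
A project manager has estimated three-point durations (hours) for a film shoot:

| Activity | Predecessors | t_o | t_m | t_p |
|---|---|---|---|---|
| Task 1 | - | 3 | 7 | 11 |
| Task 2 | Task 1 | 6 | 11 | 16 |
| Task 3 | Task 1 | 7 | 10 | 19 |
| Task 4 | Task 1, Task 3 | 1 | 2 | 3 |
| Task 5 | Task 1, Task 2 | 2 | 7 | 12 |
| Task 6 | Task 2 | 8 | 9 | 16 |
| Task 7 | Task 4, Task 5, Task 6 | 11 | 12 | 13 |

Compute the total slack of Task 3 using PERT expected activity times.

8 hours

te_Task 1 = (3 + 4·7 + 11)/6 = 42/6 = 7
te_Task 2 = (6 + 4·11 + 16)/6 = 66/6 = 11
te_Task 3 = (7 + 4·10 + 19)/6 = 66/6 = 11
te_Task 4 = (1 + 4·2 + 3)/6 = 12/6 = 2
te_Task 5 = (2 + 4·7 + 12)/6 = 42/6 = 7
te_Task 6 = (8 + 4·9 + 16)/6 = 60/6 = 10
te_Task 7 = (11 + 4·12 + 13)/6 = 72/6 = 12

Forward pass:
ES_Task 1 = 0; EF_Task 1 = 7
ES_Task 2 = 7; EF_Task 2 = 7+11 = 18
ES_Task 3 = 7; EF_Task 3 = 7+11 = 18
ES_Task 4 = max(EF_Task 1=7, EF_Task 3=18) = 18; EF_Task 4 = 18+2 = 20
ES_Task 5 = max(EF_Task 1=7, EF_Task 2=18) = 18; EF_Task 5 = 18+7 = 25
ES_Task 6 = 18; EF_Task 6 = 18+10 = 28
ES_Task 7 = max(EF_Task 4=20, EF_Task 5=25, EF_Task 6=28) = 28; EF_Task 7 = 28+12 = 40
Expected project duration μ = 40 hours. Critical path: Task 1 → Task 2 → Task 6 → Task 7.

Backward pass:
LF_Task 7 = 40; LS_Task 7 = 40−12 = 28
LF_Task 6 = LS_Task 7 = 28; LS_Task 6 = 28−10 = 18
LF_Task 5 = LS_Task 7 = 28; LS_Task 5 = 28−7 = 21
LF_Task 4 = LS_Task 7 = 28; LS_Task 4 = 28−2 = 26
LF_Task 3 = LS_Task 4 = 26; LS_Task 3 = 26−11 = 15
LF_Task 2 = min(LS_Task 5=21, LS_Task 6=18) = 18; LS_Task 2 = 18−11 = 7
LF_Task 1 = min(LS_Task 2=7, LS_Task 3=15, LS_Task 4=26, LS_Task 5=21) = 7; LS_Task 1 = 7−7 = 0
Slack_Task 3 = LS_Task 3 − ES_Task 3 = 15 − 7 = 8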